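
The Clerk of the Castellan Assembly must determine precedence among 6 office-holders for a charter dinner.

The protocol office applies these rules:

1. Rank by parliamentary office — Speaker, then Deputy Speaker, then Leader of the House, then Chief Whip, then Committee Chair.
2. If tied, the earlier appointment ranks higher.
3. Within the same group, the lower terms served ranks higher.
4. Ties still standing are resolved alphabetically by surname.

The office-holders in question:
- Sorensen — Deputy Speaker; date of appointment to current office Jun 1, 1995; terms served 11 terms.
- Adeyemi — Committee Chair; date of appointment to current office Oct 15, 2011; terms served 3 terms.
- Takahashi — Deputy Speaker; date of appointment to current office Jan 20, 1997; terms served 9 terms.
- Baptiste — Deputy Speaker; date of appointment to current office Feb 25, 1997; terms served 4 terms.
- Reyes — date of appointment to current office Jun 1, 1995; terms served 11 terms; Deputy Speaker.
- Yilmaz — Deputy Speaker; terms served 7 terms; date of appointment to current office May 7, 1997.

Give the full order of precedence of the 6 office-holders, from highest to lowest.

Reyes, Sorensen, Takahashi, Baptiste, Yilmaz, Adeyemi

By parliamentary office: Reyes, Sorensen, Takahashi, Baptiste and Yilmaz (Deputy Speaker); then Adeyemi (Committee Chair).
Among Reyes, Sorensen, Takahashi, Baptiste and Yilmaz, by date of appointment to current office (earlier first): Reyes and Sorensen (Jun 1, 1995) before Takahashi (Jan 20, 1997) before Baptiste (Feb 25, 1997) before Yilmaz (May 7, 1997).
Reyes and Sorensen both have terms served 11 terms, so the next rule applies.
Among Reyes and Sorensen, alphabetically by surname: Reyes before Sorensen.
Full order: Reyes, Sorensen, Takahashi, Baptiste, Yilmaz, Adeyemi.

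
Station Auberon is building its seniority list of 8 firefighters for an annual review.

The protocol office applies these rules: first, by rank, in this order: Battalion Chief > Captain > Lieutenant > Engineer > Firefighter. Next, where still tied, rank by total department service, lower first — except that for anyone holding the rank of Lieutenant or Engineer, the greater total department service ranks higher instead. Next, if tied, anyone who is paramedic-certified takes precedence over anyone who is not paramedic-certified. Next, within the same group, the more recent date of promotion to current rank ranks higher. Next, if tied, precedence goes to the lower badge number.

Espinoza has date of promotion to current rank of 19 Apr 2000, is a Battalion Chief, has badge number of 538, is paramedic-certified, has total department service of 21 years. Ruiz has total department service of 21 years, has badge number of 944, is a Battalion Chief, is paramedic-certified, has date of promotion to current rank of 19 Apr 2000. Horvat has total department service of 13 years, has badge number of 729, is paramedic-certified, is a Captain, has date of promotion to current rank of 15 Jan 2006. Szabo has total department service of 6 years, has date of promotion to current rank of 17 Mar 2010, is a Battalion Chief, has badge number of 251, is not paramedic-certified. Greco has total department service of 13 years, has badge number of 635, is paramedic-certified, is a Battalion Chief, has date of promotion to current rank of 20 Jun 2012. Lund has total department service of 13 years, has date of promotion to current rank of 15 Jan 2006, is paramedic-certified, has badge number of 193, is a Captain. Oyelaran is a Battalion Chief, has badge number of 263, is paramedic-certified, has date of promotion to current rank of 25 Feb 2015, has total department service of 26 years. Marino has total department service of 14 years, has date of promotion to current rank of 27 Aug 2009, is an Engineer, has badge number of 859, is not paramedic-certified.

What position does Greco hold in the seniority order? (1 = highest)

2

By rank: Szabo, Greco, Espinoza, Ruiz and Oyelaran (Battalion Chief); then Lund and Horvat (Captain); then Marino (Engineer).
Among Szabo, Greco, Espinoza, Ruiz and Oyelaran, by total department service (lower first): Szabo (6 years) before Greco (13 years) before Espinoza and Ruiz (21 years) before Oyelaran (26 years).
Espinoza and Ruiz are each paramedic-certified, so the next rule applies.
Espinoza and Ruiz both have date of promotion to current rank 19 Apr 2000, so the next rule applies.
Among Espinoza and Ruiz, by badge number (lower first): Espinoza (538) before Ruiz (944).
Lund and Horvat both have total department service 13 years, so the next rule applies.
Lund and Horvat are each paramedic-certified, so the next rule applies.
Lund and Horvat both have date of promotion to current rank 15 Jan 2006, so the next rule applies.
Among Lund and Horvat, by badge number (lower first): Lund (193) before Horvat (729).
Order: Szabo, Greco, Espinoza, Ruiz, Oyelaran, Lund, Horvat, Marino. So position 2.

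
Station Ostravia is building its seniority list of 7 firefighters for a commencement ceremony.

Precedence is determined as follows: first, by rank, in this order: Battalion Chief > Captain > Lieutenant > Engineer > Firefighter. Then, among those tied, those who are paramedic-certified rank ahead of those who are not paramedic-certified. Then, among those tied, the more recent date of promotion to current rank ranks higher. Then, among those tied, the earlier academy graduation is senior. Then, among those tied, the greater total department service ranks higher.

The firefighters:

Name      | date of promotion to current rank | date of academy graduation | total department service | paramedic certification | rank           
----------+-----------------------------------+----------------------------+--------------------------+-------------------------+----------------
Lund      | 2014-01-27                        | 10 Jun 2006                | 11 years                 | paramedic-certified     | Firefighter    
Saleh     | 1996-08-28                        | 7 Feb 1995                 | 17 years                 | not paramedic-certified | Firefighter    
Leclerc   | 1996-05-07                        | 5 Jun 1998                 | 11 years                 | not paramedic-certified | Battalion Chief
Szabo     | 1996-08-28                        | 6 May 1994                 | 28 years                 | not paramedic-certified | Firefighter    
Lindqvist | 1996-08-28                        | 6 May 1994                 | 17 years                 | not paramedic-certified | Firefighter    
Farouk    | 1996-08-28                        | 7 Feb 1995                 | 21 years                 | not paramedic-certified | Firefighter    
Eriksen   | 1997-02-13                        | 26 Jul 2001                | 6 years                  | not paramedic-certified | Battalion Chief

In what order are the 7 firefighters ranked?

By rank: Eriksen and Leclerc (Battalion Chief); then Lund, Szabo, Lindqvist, Farouk and Saleh (Firefighter).
Eriksen and Leclerc are each not paramedic-certified, so the next rule applies.
Among Eriksen and Leclerc, by date of promotion to current rank (later first): Eriksen (1997-02-13) before Leclerc (1996-05-07).
Among Lund, Szabo, Lindqvist, Farouk and Saleh, paramedic-certified before not paramedic-certified: Lund (paramedic-certified) before Szabo, Lindqvist, Farouk and Saleh (not paramedic-certified).
Szabo, Lindqvist, Farouk and Saleh all have date of promotion to current rank 1996-08-28, so the next rule applies.
Among Szabo, Lindqvist, Farouk and Saleh, by date of academy graduation (earlier first): Szabo and Lindqvist (6 May 1994) before Farouk and Saleh (7 Feb 1995).
Among Szabo and Lindqvist, by total department service (higher first): Szabo (28 years) before Lindqvist (17 years).
Among Farouk and Saleh, by total department service (higher first): Farouk (21 years) before Saleh (17 years).
Full order: Eriksen, Leclerc, Lund, Szabo, Lindqvist, Farouk, Saleh.

Eriksen, Leclerc, Lund, Szabo, Lindqvist, Farouk, Saleh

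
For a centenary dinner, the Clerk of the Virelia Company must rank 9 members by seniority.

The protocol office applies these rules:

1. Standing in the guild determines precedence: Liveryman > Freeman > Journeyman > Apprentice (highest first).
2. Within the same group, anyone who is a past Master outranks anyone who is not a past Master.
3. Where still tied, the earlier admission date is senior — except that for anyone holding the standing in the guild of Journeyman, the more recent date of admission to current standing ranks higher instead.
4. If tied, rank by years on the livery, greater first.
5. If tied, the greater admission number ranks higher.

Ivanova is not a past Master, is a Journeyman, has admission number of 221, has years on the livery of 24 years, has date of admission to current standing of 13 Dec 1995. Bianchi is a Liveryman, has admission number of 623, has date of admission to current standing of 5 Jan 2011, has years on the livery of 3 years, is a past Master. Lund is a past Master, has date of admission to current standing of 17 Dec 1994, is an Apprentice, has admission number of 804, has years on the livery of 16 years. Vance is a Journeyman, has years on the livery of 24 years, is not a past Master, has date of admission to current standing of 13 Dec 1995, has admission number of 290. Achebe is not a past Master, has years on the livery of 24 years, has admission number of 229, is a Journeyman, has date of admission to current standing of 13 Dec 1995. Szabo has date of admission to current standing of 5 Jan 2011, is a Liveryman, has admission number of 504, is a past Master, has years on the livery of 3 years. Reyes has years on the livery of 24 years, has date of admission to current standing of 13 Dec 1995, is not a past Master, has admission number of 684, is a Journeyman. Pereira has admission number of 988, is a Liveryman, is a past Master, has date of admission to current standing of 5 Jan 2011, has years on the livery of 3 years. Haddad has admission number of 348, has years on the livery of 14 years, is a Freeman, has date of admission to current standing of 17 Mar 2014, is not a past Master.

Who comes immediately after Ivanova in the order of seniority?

By standing in the guild: Pereira, Bianchi and Szabo (Liveryman); then Haddad (Freeman); then Reyes, Vance, Achebe and Ivanova (Journeyman); then Lund (Apprentice).
Pereira, Bianchi and Szabo are each a past Master, so the next rule applies.
Pereira, Bianchi and Szabo all have date of admission to current standing 5 Jan 2011, so the next rule applies.
Pereira, Bianchi and Szabo all have years on the livery 3 years, so the next rule applies.
Among Pereira, Bianchi and Szabo, by admission number (higher first): Pereira (988) before Bianchi (623) before Szabo (504).
Reyes, Vance, Achebe and Ivanova are each not a past Master, so the next rule applies.
Reyes, Vance, Achebe and Ivanova all have date of admission to current standing 13 Dec 1995, so the next rule applies.
Reyes, Vance, Achebe and Ivanova all have years on the livery 24 years, so the next rule applies.
Among Reyes, Vance, Achebe and Ivanova, by admission number (higher first): Reyes (684) before Vance (290) before Achebe (229) before Ivanova (221).
Order: Pereira, Bianchi, Szabo, Haddad, Reyes, Vance, Achebe, Ivanova, Lund.

Lund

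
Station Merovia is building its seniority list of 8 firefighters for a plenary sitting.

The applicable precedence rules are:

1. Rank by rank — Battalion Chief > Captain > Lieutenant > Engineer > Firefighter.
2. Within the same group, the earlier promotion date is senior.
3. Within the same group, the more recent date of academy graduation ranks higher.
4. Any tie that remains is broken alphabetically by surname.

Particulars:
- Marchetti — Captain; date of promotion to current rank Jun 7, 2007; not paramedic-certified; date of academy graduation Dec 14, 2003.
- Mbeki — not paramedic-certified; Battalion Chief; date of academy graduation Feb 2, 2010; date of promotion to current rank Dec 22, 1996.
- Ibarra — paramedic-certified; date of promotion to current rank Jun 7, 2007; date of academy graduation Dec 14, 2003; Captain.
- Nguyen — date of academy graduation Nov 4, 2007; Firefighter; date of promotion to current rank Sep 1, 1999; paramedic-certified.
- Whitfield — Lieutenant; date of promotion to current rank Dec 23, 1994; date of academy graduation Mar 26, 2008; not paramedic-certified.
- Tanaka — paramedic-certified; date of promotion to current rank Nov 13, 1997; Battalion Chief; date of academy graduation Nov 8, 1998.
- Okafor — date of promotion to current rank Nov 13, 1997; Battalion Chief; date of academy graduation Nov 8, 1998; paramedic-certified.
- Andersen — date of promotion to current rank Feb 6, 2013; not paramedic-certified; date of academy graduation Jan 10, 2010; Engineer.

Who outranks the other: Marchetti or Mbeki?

Mbeki

By rank: Mbeki, Okafor and Tanaka (Battalion Chief); then Ibarra and Marchetti (Captain); then Whitfield (Lieutenant); then Andersen (Engineer); then Nguyen (Firefighter).
Among Mbeki, Okafor and Tanaka, by date of promotion to current rank (earlier first): Mbeki (Dec 22, 1996) before Okafor and Tanaka (Nov 13, 1997).
Okafor and Tanaka both have date of academy graduation Nov 8, 1998, so the next rule applies.
Among Okafor and Tanaka, alphabetically by surname: Okafor before Tanaka.
Ibarra and Marchetti both have date of promotion to current rank Jun 7, 2007, so the next rule applies.
Ibarra and Marchetti both have date of academy graduation Dec 14, 2003, so the next rule applies.
Among Ibarra and Marchetti, alphabetically by surname: Ibarra before Marchetti.
So Mbeki takes precedence.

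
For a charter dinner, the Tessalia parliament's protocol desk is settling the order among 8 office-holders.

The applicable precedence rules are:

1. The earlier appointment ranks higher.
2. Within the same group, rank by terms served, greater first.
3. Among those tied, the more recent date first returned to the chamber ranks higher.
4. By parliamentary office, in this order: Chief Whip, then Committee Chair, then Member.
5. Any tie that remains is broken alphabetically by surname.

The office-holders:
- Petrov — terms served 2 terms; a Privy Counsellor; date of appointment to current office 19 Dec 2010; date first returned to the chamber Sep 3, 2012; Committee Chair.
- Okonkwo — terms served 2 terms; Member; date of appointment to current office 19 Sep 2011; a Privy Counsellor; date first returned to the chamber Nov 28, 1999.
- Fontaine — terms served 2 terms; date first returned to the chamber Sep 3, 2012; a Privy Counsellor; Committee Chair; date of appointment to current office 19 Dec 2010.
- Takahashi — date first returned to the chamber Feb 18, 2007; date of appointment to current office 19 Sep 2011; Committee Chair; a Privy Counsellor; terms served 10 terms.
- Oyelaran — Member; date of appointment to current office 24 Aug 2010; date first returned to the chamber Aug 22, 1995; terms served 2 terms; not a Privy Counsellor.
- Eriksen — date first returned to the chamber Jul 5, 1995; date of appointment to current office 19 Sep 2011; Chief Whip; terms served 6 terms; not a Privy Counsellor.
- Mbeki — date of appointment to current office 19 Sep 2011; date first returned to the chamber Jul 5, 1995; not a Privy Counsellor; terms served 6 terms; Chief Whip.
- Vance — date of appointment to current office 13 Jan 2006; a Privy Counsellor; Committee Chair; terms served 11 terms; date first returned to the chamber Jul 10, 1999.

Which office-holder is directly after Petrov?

By date of appointment to current office (earlier first): Vance (13 Jan 2006); then Oyelaran (24 Aug 2010); then Fontaine and Petrov (both 19 Dec 2010); then Takahashi, Eriksen, Mbeki and Okonkwo (each 19 Sep 2011).
Fontaine and Petrov both have terms served 2 terms, so the next rule applies.
Fontaine and Petrov both have date first returned to the chamber Sep 3, 2012, so the next rule applies.
Fontaine and Petrov are each Committee Chair, so the next rule applies.
Among Fontaine and Petrov, alphabetically by surname: Fontaine before Petrov.
Among Takahashi, Eriksen, Mbeki and Okonkwo, by terms served (higher first): Takahashi (10 terms) before Eriksen and Mbeki (6 terms) before Okonkwo (2 terms).
Eriksen and Mbeki both have date first returned to the chamber Jul 5, 1995, so the next rule applies.
Eriksen and Mbeki are each Chief Whip, so the next rule applies.
Among Eriksen and Mbeki, alphabetically by surname: Eriksen before Mbeki.
Order: Vance, Oyelaran, Fontaine, Petrov, Takahashi, Eriksen, Mbeki, Okonkwo.

Takahashi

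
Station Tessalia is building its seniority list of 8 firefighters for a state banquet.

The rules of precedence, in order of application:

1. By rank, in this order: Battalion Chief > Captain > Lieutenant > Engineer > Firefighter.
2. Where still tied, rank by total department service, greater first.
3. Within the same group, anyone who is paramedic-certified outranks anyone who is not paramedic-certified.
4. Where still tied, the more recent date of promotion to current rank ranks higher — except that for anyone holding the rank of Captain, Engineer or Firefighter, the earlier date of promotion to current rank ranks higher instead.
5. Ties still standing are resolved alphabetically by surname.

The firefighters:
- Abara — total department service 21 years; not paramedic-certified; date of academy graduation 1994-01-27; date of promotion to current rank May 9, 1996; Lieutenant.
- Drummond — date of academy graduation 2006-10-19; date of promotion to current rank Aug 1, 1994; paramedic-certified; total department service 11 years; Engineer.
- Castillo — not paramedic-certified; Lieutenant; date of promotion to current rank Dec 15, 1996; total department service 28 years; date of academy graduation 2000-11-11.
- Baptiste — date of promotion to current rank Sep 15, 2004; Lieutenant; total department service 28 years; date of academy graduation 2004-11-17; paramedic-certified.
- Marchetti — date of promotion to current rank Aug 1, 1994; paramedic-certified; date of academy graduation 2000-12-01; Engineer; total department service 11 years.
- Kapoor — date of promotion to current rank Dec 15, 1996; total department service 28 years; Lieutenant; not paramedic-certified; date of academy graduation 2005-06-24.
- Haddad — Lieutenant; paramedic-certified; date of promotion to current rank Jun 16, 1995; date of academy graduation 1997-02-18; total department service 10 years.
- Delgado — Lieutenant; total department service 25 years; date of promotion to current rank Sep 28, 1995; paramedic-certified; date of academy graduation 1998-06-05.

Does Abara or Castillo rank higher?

Castillo

By rank: Baptiste, Castillo, Kapoor, Delgado, Abara and Haddad (Lieutenant); then Drummond and Marchetti (Engineer).
Among Baptiste, Castillo, Kapoor, Delgado, Abara and Haddad, by total department service (higher first): Baptiste, Castillo and Kapoor (28 years) before Delgado (25 years) before Abara (21 years) before Haddad (10 years).
Among Baptiste, Castillo and Kapoor, paramedic-certified before not paramedic-certified: Baptiste (paramedic-certified) before Castillo and Kapoor (not paramedic-certified).
Castillo and Kapoor both have date of promotion to current rank Dec 15, 1996, so the next rule applies.
Among Castillo and Kapoor, alphabetically by surname: Castillo before Kapoor.
Drummond and Marchetti both have total department service 11 years, so the next rule applies.
Drummond and Marchetti are each paramedic-certified, so the next rule applies.
Drummond and Marchetti both have date of promotion to current rank Aug 1, 1994, so the next rule applies.
Among Drummond and Marchetti, alphabetically by surname: Drummond before Marchetti.
So Castillo takes precedence.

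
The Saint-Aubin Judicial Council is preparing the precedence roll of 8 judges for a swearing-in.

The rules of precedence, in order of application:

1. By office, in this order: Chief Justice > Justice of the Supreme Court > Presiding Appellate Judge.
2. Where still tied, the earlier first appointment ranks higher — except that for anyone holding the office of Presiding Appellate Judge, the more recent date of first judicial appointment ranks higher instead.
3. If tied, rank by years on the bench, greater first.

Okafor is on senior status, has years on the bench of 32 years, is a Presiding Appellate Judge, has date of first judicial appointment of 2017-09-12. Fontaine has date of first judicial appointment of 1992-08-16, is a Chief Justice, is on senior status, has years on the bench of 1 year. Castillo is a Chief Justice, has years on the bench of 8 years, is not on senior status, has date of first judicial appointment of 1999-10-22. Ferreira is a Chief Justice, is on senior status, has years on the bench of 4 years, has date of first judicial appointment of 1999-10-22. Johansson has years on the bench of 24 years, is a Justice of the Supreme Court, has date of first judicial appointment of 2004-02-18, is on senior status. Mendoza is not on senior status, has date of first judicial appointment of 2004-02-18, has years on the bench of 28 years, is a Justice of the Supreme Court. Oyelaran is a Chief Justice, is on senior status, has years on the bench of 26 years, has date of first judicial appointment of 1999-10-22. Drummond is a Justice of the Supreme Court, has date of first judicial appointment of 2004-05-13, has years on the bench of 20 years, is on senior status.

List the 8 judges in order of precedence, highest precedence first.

By office: Fontaine, Oyelaran, Castillo and Ferreira (Chief Justice); then Mendoza, Johansson and Drummond (Justice of the Supreme Court); then Okafor (Presiding Appellate Judge).
Among Fontaine, Oyelaran, Castillo and Ferreira, by date of first judicial appointment (earlier first): Fontaine (1992-08-16) before Oyelaran, Castillo and Ferreira (1999-10-22).
Among Oyelaran, Castillo and Ferreira, by years on the bench (higher first): Oyelaran (26 years) before Castillo (8 years) before Ferreira (4 years).
Among Mendoza, Johansson and Drummond, by date of first judicial appointment (earlier first): Mendoza and Johansson (2004-02-18) before Drummond (2004-05-13).
Among Mendoza and Johansson, by years on the bench (higher first): Mendoza (28 years) before Johansson (24 years).
Full order: Fontaine, Oyelaran, Castillo, Ferreira, Mendoza, Johansson, Drummond, Okafor.

Fontaine, Oyelaran, Castillo, Ferreira, Mendoza, Johansson, Drummond, Okafor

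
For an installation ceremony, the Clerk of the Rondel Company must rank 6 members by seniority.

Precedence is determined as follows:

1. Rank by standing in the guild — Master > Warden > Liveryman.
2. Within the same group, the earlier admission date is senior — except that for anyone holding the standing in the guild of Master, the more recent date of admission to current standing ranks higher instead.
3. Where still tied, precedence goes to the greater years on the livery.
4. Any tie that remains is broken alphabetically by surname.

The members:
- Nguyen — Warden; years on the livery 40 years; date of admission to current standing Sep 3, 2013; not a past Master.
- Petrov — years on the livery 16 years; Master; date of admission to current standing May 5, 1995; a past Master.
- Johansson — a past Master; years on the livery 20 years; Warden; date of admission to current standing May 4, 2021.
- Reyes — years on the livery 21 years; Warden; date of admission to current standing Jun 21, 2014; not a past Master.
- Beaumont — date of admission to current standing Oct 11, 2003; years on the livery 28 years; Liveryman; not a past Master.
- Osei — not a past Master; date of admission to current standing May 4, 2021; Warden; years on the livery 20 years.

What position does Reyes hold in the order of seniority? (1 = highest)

3

By standing in the guild: Petrov (Master); then Nguyen, Reyes, Johansson and Osei (Warden); then Beaumont (Liveryman).
Among Nguyen, Reyes, Johansson and Osei, by date of admission to current standing (earlier first): Nguyen (Sep 3, 2013) before Reyes (Jun 21, 2014) before Johansson and Osei (May 4, 2021).
Johansson and Osei both have years on the livery 20 years, so the next rule applies.
Among Johansson and Osei, alphabetically by surname: Johansson before Osei.
Order: Petrov, Nguyen, Reyes, Johansson, Osei, Beaumont. So position 3.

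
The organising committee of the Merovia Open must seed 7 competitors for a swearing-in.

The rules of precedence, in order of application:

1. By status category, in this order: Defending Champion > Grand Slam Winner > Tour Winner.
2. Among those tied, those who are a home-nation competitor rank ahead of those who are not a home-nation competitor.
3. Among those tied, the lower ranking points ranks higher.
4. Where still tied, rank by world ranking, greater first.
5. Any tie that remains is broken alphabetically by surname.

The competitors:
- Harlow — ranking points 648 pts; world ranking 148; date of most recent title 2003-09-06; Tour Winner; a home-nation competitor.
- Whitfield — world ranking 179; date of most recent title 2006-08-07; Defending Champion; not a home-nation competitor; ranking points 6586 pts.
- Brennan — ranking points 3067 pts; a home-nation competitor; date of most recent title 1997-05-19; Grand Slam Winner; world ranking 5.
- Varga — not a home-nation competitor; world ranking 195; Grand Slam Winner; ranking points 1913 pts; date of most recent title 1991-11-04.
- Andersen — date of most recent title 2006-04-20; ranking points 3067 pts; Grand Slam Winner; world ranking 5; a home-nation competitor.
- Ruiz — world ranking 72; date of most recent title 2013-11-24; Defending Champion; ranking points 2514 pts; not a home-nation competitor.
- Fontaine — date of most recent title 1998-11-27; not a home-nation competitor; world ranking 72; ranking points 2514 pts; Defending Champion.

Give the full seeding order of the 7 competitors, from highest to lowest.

By status category: Fontaine, Ruiz and Whitfield (Defending Champion); then Andersen, Brennan and Varga (Grand Slam Winner); then Harlow (Tour Winner).
Fontaine, Ruiz and Whitfield are each not a home-nation competitor, so the next rule applies.
Among Fontaine, Ruiz and Whitfield, by ranking points (lower first): Fontaine and Ruiz (2514 pts) before Whitfield (6586 pts).
Fontaine and Ruiz both have world ranking 72, so the next rule applies.
Among Fontaine and Ruiz, alphabetically by surname: Fontaine before Ruiz.
Among Andersen, Brennan and Varga, a home-nation competitor before not a home-nation competitor: Andersen and Brennan (a home-nation competitor) before Varga (not a home-nation competitor).
Andersen and Brennan both have ranking points 3067 pts, so the next rule applies.
Andersen and Brennan both have world ranking 5, so the next rule applies.
Among Andersen and Brennan, alphabetically by surname: Andersen before Brennan.
Full order: Fontaine, Ruiz, Whitfield, Andersen, Brennan, Varga, Harlow.

Fontaine, Ruiz, Whitfield, Andersen, Brennan, Varga, Harlow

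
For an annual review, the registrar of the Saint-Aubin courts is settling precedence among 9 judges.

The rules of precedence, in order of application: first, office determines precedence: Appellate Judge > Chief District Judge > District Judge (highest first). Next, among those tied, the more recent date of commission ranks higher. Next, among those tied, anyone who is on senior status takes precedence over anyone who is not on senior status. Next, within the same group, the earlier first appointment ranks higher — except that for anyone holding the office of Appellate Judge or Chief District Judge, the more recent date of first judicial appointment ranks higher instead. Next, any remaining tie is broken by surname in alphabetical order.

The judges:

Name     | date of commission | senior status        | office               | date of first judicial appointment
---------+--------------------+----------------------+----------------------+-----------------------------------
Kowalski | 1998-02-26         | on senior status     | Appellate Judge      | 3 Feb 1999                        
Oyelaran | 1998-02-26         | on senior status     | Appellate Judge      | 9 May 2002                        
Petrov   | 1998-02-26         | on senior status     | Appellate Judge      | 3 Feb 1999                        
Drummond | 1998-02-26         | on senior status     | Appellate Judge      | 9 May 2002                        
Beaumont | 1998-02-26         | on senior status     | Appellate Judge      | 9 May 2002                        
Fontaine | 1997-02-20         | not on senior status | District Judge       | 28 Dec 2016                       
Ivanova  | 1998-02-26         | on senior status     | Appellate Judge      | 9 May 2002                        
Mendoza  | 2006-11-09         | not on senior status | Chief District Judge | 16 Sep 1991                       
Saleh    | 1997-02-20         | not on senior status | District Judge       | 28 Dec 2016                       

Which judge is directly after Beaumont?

By office: Beaumont, Drummond, Ivanova, Oyelaran, Kowalski and Petrov (Appellate Judge); then Mendoza (Chief District Judge); then Fontaine and Saleh (District Judge).
Beaumont, Drummond, Ivanova, Oyelaran, Kowalski and Petrov all have date of commission 1998-02-26, so the next rule applies.
Beaumont, Drummond, Ivanova, Oyelaran, Kowalski and Petrov are each on senior status, so the next rule applies.
Among Beaumont, Drummond, Ivanova, Oyelaran, Kowalski and Petrov, by date of first judicial appointment (later first) (reversed rule for this group): Beaumont, Drummond, Ivanova and Oyelaran (9 May 2002) before Kowalski and Petrov (3 Feb 1999).
Among Beaumont, Drummond, Ivanova and Oyelaran, alphabetically by surname: Beaumont before Drummond before Ivanova before Oyelaran.
Among Kowalski and Petrov, alphabetically by surname: Kowalski before Petrov.
Fontaine and Saleh both have date of commission 1997-02-20, so the next rule applies.
Fontaine and Saleh are each not on senior status, so the next rule applies.
Fontaine and Saleh both have date of first judicial appointment 28 Dec 2016, so the next rule applies.
Among Fontaine and Saleh, alphabetically by surname: Fontaine before Saleh.
Order: Beaumont, Drummond, Ivanova, Oyelaran, Kowalski, Petrov, Mendoza, Fontaine, Saleh.

Drummond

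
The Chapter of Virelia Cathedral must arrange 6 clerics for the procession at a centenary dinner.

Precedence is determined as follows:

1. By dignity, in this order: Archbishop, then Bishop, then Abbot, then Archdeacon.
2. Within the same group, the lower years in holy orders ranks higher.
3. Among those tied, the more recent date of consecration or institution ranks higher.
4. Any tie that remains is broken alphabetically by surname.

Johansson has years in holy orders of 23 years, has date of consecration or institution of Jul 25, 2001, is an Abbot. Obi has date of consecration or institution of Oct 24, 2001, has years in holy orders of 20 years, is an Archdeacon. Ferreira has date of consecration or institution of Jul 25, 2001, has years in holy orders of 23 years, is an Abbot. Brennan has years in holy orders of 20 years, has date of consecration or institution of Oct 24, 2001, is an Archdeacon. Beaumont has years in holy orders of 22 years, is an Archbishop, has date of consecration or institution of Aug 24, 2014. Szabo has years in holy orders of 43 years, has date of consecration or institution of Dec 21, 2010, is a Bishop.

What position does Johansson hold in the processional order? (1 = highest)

4

By dignity: Beaumont (Archbishop); then Szabo (Bishop); then Ferreira and Johansson (Abbot); then Brennan and Obi (Archdeacon).
Ferreira and Johansson both have years in holy orders 23 years, so the next rule applies.
Ferreira and Johansson both have date of consecration or institution Jul 25, 2001, so the next rule applies.
Among Ferreira and Johansson, alphabetically by surname: Ferreira before Johansson.
Brennan and Obi both have years in holy orders 20 years, so the next rule applies.
Brennan and Obi both have date of consecration or institution Oct 24, 2001, so the next rule applies.
Among Brennan and Obi, alphabetically by surname: Brennan before Obi.
Order: Beaumont, Szabo, Ferreira, Johansson, Brennan, Obi. So position 4.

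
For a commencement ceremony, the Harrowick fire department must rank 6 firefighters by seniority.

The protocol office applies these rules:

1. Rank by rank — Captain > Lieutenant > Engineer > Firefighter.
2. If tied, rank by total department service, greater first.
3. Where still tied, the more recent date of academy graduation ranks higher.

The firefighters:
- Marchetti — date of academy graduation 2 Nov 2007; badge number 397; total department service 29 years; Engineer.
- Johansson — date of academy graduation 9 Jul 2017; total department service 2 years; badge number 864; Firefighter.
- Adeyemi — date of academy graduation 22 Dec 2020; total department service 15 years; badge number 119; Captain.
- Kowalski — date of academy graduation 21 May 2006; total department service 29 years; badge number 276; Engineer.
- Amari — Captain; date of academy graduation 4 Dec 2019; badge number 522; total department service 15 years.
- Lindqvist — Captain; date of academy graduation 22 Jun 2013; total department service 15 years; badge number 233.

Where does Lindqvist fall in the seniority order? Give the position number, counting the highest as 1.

3

By rank: Adeyemi, Amari and Lindqvist (Captain); then Marchetti and Kowalski (Engineer); then Johansson (Firefighter).
Adeyemi, Amari and Lindqvist all have total department service 15 years, so the next rule applies.
Among Adeyemi, Amari and Lindqvist, by date of academy graduation (later first): Adeyemi (22 Dec 2020) before Amari (4 Dec 2019) before Lindqvist (22 Jun 2013).
Marchetti and Kowalski both have total department service 29 years, so the next rule applies.
Among Marchetti and Kowalski, by date of academy graduation (later first): Marchetti (2 Nov 2007) before Kowalski (21 May 2006).
Order: Adeyemi, Amari, Lindqvist, Marchetti, Kowalski, Johansson. So position 3.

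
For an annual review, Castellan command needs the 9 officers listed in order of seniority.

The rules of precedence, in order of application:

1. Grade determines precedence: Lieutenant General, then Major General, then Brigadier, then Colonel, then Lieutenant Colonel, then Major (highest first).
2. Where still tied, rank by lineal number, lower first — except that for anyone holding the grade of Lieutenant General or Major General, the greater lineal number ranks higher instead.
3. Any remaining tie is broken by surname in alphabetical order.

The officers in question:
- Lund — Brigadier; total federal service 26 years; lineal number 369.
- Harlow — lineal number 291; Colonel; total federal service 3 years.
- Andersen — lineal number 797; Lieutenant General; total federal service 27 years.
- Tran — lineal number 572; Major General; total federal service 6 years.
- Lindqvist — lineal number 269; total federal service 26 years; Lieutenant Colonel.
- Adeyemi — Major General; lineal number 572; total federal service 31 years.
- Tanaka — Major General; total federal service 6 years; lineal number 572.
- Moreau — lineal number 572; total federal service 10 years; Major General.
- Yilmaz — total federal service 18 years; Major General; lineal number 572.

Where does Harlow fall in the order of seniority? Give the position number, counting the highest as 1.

By grade: Andersen (Lieutenant General); then Adeyemi, Moreau, Tanaka, Tran and Yilmaz (Major General); then Lund (Brigadier); then Harlow (Colonel); then Lindqvist (Lieutenant Colonel).
Adeyemi, Moreau, Tanaka, Tran and Yilmaz all have lineal number 572, so the next rule applies.
Among Adeyemi, Moreau, Tanaka, Tran and Yilmaz, alphabetically by surname: Adeyemi before Moreau before Tanaka before Tran before Yilmaz.
Order: Andersen, Adeyemi, Moreau, Tanaka, Tran, Yilmaz, Lund, Harlow, Lindqvist. So position 8.

8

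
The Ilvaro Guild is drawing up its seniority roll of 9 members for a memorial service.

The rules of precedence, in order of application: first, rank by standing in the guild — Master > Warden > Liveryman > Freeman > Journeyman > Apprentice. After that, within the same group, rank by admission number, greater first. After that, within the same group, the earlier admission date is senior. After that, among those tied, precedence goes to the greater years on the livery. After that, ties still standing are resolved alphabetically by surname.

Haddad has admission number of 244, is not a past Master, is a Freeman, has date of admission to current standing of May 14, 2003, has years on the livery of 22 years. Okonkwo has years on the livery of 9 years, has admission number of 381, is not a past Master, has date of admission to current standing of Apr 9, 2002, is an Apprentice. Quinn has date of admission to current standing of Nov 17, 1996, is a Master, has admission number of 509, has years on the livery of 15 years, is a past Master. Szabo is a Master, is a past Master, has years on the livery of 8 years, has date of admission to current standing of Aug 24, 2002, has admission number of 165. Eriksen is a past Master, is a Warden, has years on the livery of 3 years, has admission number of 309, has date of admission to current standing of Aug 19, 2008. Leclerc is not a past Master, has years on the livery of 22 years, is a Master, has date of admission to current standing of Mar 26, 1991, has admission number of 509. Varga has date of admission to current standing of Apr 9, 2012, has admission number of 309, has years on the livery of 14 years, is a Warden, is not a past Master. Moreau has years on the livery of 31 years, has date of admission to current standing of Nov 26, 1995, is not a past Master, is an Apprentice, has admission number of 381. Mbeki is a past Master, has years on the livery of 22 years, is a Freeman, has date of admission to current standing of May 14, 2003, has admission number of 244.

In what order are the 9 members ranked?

Leclerc, Quinn, Szabo, Eriksen, Varga, Haddad, Mbeki, Moreau, Okonkwo

By standing in the guild: Leclerc, Quinn and Szabo (Master); then Eriksen and Varga (Warden); then Haddad and Mbeki (Freeman); then Moreau and Okonkwo (Apprentice).
Among Leclerc, Quinn and Szabo, by admission number (higher first): Leclerc and Quinn (509) before Szabo (165).
Among Leclerc and Quinn, by date of admission to current standing (earlier first): Leclerc (Mar 26, 1991) before Quinn (Nov 17, 1996).
Eriksen and Varga both have admission number 309, so the next rule applies.
Among Eriksen and Varga, by date of admission to current standing (earlier first): Eriksen (Aug 19, 2008) before Varga (Apr 9, 2012).
Haddad and Mbeki both have admission number 244, so the next rule applies.
Haddad and Mbeki both have date of admission to current standing May 14, 2003, so the next rule applies.
Haddad and Mbeki both have years on the livery 22 years, so the next rule applies.
Among Haddad and Mbeki, alphabetically by surname: Haddad before Mbeki.
Moreau and Okonkwo both have admission number 381, so the next rule applies.
Among Moreau and Okonkwo, by date of admission to current standing (earlier first): Moreau (Nov 26, 1995) before Okonkwo (Apr 9, 2002).
Full order: Leclerc, Quinn, Szabo, Eriksen, Varga, Haddad, Mbeki, Moreau, Okonkwo.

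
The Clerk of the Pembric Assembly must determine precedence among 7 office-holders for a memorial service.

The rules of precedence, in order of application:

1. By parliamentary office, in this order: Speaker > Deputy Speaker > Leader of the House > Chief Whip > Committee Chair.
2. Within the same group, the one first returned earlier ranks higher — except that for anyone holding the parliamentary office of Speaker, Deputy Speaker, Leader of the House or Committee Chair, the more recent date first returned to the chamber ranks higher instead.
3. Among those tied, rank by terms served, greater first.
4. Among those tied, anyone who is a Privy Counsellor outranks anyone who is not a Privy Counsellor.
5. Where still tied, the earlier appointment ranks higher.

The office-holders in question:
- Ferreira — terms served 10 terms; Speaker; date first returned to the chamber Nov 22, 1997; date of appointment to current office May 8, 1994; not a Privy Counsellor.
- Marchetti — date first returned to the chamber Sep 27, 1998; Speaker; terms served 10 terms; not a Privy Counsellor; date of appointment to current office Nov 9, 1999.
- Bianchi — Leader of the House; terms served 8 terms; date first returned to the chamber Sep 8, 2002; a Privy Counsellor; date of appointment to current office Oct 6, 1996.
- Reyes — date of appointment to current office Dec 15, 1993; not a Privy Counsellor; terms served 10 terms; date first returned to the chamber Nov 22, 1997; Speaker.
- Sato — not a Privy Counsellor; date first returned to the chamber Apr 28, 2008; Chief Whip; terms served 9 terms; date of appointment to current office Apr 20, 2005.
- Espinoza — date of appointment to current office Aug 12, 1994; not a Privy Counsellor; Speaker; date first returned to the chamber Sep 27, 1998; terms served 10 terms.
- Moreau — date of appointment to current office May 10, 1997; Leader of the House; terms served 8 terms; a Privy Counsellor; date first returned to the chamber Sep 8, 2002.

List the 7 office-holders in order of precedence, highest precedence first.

By parliamentary office: Espinoza, Marchetti, Reyes and Ferreira (Speaker); then Bianchi and Moreau (Leader of the House); then Sato (Chief Whip).
Among Espinoza, Marchetti, Reyes and Ferreira, by date first returned to the chamber (later first) (reversed rule for this group): Espinoza and Marchetti (Sep 27, 1998) before Reyes and Ferreira (Nov 22, 1997).
Espinoza and Marchetti both have terms served 10 terms, so the next rule applies.
Espinoza and Marchetti are each not a Privy Counsellor, so the next rule applies.
Among Espinoza and Marchetti, by date of appointment to current office (earlier first): Espinoza (Aug 12, 1994) before Marchetti (Nov 9, 1999).
Reyes and Ferreira both have terms served 10 terms, so the next rule applies.
Reyes and Ferreira are each not a Privy Counsellor, so the next rule applies.
Among Reyes and Ferreira, by date of appointment to current office (earlier first): Reyes (Dec 15, 1993) before Ferreira (May 8, 1994).
Bianchi and Moreau both have date first returned to the chamber Sep 8, 2002, so the next rule applies.
Bianchi and Moreau both have terms served 8 terms, so the next rule applies.
Bianchi and Moreau are each a Privy Counsellor, so the next rule applies.
Among Bianchi and Moreau, by date of appointment to current office (earlier first): Bianchi (Oct 6, 1996) before Moreau (May 10, 1997).
Full order: Espinoza, Marchetti, Reyes, Ferreira, Bianchi, Moreau, Sato.

Espinoza, Marchetti, Reyes, Ferreira, Bianchi, Moreau, Sato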